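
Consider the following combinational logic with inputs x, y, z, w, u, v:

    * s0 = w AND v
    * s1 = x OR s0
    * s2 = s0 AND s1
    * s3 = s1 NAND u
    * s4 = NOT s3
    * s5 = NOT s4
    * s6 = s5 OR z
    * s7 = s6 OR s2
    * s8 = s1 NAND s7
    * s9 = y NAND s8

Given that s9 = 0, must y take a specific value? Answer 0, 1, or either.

1

s9 = y NAND s8 must be 0, so both y = 1 and s8 = 1.
s8 = s1 NAND s7 must be 1, so at least one of s1, s7 is 0.
Every assignment with s9 = 0 has y = 1; there are 15 such assignment(s).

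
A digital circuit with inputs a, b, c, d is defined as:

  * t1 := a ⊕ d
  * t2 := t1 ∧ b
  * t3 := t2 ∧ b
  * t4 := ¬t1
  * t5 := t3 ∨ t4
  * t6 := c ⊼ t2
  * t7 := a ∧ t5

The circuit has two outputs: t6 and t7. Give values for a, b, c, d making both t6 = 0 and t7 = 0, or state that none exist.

a=0, b=1, c=1, d=1

Check with a=0, b=1, c=1, d=1:
t1 = a ⊕ d = 0 ⊕ 1 = 1
t2 = t1 ∧ b = 1 ∧ 1 = 1
t3 = t2 ∧ b = 1 ∧ 1 = 1
t4 = ¬t1 = ¬1 = 0
t5 = t3 ∨ t4 = 1 ∨ 0 = 1
t6 = c ⊼ t2 = 1 ⊼ 1 = 0
t7 = a ∧ t5 = 0 ∧ 1 = 0
So t6 = 0 and t7 = 0.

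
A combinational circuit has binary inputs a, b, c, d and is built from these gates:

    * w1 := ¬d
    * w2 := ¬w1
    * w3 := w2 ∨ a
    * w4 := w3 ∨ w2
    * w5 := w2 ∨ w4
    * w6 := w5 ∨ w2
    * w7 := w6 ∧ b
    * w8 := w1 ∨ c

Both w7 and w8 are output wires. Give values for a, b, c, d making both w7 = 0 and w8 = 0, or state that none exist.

Check with a=1, b=0, c=0, d=1:
w1 = ¬d = ¬1 = 0
w2 = ¬w1 = ¬0 = 1
w3 = w2 ∨ a = 1 ∨ 1 = 1
w4 = w3 ∨ w2 = 1 ∨ 1 = 1
w5 = w2 ∨ w4 = 1 ∨ 1 = 1
w6 = w5 ∨ w2 = 1 ∨ 1 = 1
w7 = w6 ∧ b = 1 ∧ 0 = 0
w8 = w1 ∨ c = 0 ∨ 0 = 0
So w7 = 0 and w8 = 0.

a=1, b=0, c=0, d=1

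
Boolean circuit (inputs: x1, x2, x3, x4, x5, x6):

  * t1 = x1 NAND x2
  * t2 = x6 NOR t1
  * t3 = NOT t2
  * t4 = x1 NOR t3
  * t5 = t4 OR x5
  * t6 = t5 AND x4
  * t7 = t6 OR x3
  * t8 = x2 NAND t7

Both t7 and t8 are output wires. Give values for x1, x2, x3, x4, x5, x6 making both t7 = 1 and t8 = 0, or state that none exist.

Check with x1=1, x2=1, x3=1, x4=0, x5=1, x6=1:
t1 = x1 NAND x2 = 1 NAND 1 = 0
t2 = x6 NOR t1 = 1 NOR 0 = 0
t3 = NOT t2 = NOT 0 = 1
t4 = x1 NOR t3 = 1 NOR 1 = 0
t5 = t4 OR x5 = 0 OR 1 = 1
t6 = t5 AND x4 = 1 AND 0 = 0
t7 = t6 OR x3 = 0 OR 1 = 1
t8 = x2 NAND t7 = 1 NAND 1 = 0
So t7 = 1 and t8 = 0.

x1=1, x2=1, x3=1, x4=0, x5=1, x6=1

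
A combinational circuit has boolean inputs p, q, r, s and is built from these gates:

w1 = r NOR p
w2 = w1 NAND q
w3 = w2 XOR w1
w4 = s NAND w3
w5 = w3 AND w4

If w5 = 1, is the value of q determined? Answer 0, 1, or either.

Both values of q occur among assignments with w5 = 1:
  q=0: p=0, q=0, r=1, s=0
  q=1: p=0, q=1, r=0, s=0

either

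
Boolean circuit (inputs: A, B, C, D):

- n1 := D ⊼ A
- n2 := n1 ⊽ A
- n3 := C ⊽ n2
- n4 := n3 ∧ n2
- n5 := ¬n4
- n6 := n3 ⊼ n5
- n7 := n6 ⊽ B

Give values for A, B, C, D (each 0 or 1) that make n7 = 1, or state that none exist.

A=1 B=0 C=0 D=1

n7 = n6 ⊽ B must be 1, so both n6 = 0 and B = 0.
n6 = n3 ⊼ n5 must be 0, so both n3 = 1 and n5 = 1.
Check with A=1 B=0 C=0 D=1:
n1 = D ⊼ A = 1 ⊼ 1 = 0
n2 = n1 ⊽ A = 0 ⊽ 1 = 0
n3 = C ⊽ n2 = 0 ⊽ 0 = 1
n4 = n3 ∧ n2 = 1 ∧ 0 = 0
n5 = ¬n4 = ¬0 = 1
n6 = n3 ⊼ n5 = 1 ⊼ 1 = 0
n7 = n6 ⊽ B = 0 ⊽ 0 = 1
So n7 = 1 as required.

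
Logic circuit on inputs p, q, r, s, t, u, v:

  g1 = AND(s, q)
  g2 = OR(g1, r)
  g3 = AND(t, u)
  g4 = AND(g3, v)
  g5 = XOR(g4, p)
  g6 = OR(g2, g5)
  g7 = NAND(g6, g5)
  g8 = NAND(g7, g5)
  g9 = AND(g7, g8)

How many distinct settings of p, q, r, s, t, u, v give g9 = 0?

g9 = AND(g7, g8) must be 0, so at least one of g7, g8 is 0.
Enumerating the 128 input combinations, 64 give g9 = 0 and 64 give g9 = 1.

64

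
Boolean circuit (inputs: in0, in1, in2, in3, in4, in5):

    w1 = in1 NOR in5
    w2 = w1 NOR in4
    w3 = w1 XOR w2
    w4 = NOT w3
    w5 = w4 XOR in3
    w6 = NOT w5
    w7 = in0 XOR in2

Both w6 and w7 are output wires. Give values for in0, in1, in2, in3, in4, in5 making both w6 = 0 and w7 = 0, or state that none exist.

in0=1, in1=0, in2=1, in3=0, in4=1, in5=1

Check with in0=1, in1=0, in2=1, in3=0, in4=1, in5=1:
w1 = in1 NOR in5 = 0 NOR 1 = 0
w2 = w1 NOR in4 = 0 NOR 1 = 0
w3 = w1 XOR w2 = 0 XOR 0 = 0
w4 = NOT w3 = NOT 0 = 1
w5 = w4 XOR in3 = 1 XOR 0 = 1
w6 = NOT w5 = NOT 1 = 0
w7 = in0 XOR in2 = 1 XOR 1 = 0
So w6 = 0 and w7 = 0.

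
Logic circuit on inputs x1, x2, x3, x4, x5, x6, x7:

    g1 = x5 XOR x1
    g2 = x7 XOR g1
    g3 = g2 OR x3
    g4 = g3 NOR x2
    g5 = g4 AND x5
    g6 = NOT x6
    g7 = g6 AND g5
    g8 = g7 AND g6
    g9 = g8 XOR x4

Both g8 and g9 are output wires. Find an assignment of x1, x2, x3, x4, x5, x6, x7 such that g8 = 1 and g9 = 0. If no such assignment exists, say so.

x1=0 x2=0 x3=0 x4=1 x5=1 x6=0 x7=1

Check with x1=0 x2=0 x3=0 x4=1 x5=1 x6=0 x7=1:
g1 = x5 XOR x1 = 1 XOR 0 = 1
g2 = x7 XOR g1 = 1 XOR 1 = 0
g3 = g2 OR x3 = 0 OR 0 = 0
g4 = g3 NOR x2 = 0 NOR 0 = 1
g5 = g4 AND x5 = 1 AND 1 = 1
g6 = NOT x6 = NOT 0 = 1
g7 = g6 AND g5 = 1 AND 1 = 1
g8 = g7 AND g6 = 1 AND 1 = 1
g9 = g8 XOR x4 = 1 XOR 1 = 0
So g8 = 1 and g9 = 0.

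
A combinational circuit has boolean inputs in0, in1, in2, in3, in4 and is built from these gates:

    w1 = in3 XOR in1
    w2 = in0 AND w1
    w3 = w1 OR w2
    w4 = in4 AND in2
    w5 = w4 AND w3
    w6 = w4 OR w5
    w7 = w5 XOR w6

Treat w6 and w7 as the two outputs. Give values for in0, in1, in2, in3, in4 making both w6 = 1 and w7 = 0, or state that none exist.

in0=1, in1=1, in2=1, in3=0, in4=1

Check with in0=1, in1=1, in2=1, in3=0, in4=1:
w1 = in3 XOR in1 = 0 XOR 1 = 1
w2 = in0 AND w1 = 1 AND 1 = 1
w3 = w1 OR w2 = 1 OR 1 = 1
w4 = in4 AND in2 = 1 AND 1 = 1
w5 = w4 AND w3 = 1 AND 1 = 1
w6 = w4 OR w5 = 1 OR 1 = 1
w7 = w5 XOR w6 = 1 XOR 1 = 0
So w6 = 1 and w7 = 0.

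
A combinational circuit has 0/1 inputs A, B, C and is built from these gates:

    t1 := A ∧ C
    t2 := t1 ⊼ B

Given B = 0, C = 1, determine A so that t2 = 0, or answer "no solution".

no solution exists

With B = 0, C = 1 fixed, none of the 2 settings of A give t2 = 0.
For example, with A=1:
t1 = A ∧ C = 1 ∧ 1 = 1
t2 = t1 ⊼ B = 1 ⊼ 0 = 1
giving t2 = 1 ≠ 0.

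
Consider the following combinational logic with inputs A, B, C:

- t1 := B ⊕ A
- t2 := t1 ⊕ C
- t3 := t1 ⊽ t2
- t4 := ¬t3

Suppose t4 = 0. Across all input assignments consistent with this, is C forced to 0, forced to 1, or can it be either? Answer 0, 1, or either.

0

t4 = ¬t3 must be 0, so t3 = 1.
t3 = t1 ⊽ t2 must be 1, so both t1 = 0 and t2 = 0.
t1 = B ⊕ A must be 0, so B and A are equal.
Every assignment with t4 = 0 has C = 0; there are 2 such assignment(s).
  A=0, B=0, C=0
  A=1, B=1, C=0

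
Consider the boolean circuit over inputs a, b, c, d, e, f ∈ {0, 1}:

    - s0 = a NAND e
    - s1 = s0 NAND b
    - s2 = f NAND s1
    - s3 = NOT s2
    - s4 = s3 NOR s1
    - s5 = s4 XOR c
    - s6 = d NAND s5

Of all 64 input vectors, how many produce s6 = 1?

s6 = d NAND s5 must be 1, so at least one of d, s5 is 0.
Enumerating the 64 input combinations, 48 give s6 = 1 and 16 give s6 = 0.

48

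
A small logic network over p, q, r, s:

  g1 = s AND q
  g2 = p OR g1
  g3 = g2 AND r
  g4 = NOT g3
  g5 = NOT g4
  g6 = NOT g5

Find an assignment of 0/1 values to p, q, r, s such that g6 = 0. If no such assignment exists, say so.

p=1 q=1 r=1 s=1

g6 = NOT g5 must be 0, so g5 = 1.
g5 = NOT g4 must be 1, so g4 = 0.
g4 = NOT g3 must be 0, so g3 = 1.
Check with p=1 q=1 r=1 s=1:
g1 = s AND q = 1 AND 1 = 1
g2 = p OR g1 = 1 OR 1 = 1
g3 = g2 AND r = 1 AND 1 = 1
g4 = NOT g3 = NOT 1 = 0
g5 = NOT g4 = NOT 0 = 1
g6 = NOT g5 = NOT 1 = 0
So g6 = 0 as required.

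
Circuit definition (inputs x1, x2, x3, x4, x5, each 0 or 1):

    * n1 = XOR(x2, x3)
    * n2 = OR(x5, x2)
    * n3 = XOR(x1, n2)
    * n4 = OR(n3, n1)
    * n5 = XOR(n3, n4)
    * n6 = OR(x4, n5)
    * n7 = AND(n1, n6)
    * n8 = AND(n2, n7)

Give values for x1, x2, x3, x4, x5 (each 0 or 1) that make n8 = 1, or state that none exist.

x1=1, x2=1, x3=0, x4=1, x5=0

n8 = AND(n2, n7) must be 1, so both n2 = 1 and n7 = 1.
n2 = OR(x5, x2) must be 1, so at least one of x5, x2 is 1.
Check with x1=1, x2=1, x3=0, x4=1, x5=0:
n1 = XOR(x2, x3) = XOR(1, 0) = 1
n2 = OR(x5, x2) = OR(0, 1) = 1
n3 = XOR(x1, n2) = XOR(1, 1) = 0
n4 = OR(n3, n1) = OR(0, 1) = 1
n5 = XOR(n3, n4) = XOR(0, 1) = 1
n6 = OR(x4, n5) = OR(1, 1) = 1
n7 = AND(n1, n6) = AND(1, 1) = 1
n8 = AND(n2, n7) = AND(1, 1) = 1
So n8 = 1 as required.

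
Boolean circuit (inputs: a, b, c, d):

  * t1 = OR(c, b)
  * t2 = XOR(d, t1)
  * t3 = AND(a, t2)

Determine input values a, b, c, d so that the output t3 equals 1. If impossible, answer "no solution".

a=1 b=0 c=1 d=0

t3 = AND(a, t2) must be 1, so both a = 1 and t2 = 1.
Check with a=1 b=0 c=1 d=0:
t1 = OR(c, b) = OR(1, 0) = 1
t2 = XOR(d, t1) = XOR(0, 1) = 1
t3 = AND(a, t2) = AND(1, 1) = 1
So t3 = 1 as required.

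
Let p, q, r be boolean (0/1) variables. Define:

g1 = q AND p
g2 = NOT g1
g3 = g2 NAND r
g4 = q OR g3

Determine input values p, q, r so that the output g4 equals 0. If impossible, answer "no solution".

p=0, q=0, r=1

Check with p=0, q=0, r=1:
g1 = q AND p = 0 AND 0 = 0
g2 = NOT g1 = NOT 0 = 1
g3 = g2 NAND r = 1 NAND 1 = 0
g4 = q OR g3 = 0 OR 0 = 0
So g4 = 0 as required.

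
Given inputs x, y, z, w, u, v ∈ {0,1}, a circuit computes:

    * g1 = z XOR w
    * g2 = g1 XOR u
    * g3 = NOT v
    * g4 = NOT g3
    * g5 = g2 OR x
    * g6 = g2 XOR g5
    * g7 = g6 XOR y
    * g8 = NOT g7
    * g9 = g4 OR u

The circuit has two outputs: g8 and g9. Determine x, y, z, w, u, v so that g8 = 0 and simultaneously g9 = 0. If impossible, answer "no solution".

Check with x=1 y=1 z=1 w=0 u=0 v=0:
g1 = z XOR w = 1 XOR 0 = 1
g2 = g1 XOR u = 1 XOR 0 = 1
g3 = NOT v = NOT 0 = 1
g4 = NOT g3 = NOT 1 = 0
g5 = g2 OR x = 1 OR 1 = 1
g6 = g2 XOR g5 = 1 XOR 1 = 0
g7 = g6 XOR y = 0 XOR 1 = 1
g8 = NOT g7 = NOT 1 = 0
g9 = g4 OR u = 0 OR 0 = 0
So g8 = 0 and g9 = 0.

x=1 y=1 z=1 w=0 u=0 v=0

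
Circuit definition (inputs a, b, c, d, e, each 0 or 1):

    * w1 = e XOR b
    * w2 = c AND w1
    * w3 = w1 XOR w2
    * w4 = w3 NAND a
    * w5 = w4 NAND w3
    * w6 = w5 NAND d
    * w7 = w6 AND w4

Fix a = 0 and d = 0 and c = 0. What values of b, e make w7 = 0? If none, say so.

no solution exists

With a = 0 and d = 0 and c = 0 fixed, none of the 4 settings of b, e give w7 = 0.
For example, with b=1, e=1:
w1 = e XOR b = 1 XOR 1 = 0
w2 = c AND w1 = 0 AND 0 = 0
w3 = w1 XOR w2 = 0 XOR 0 = 0
w4 = w3 NAND a = 0 NAND 0 = 1
w5 = w4 NAND w3 = 1 NAND 0 = 1
w6 = w5 NAND d = 1 NAND 0 = 1
w7 = w6 AND w4 = 1 AND 1 = 1
giving w7 = 1 ≠ 0.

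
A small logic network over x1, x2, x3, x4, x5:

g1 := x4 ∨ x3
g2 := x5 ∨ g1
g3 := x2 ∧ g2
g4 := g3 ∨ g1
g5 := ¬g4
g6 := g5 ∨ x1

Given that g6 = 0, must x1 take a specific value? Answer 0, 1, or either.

0

g6 = g5 ∨ x1 must be 0, so both g5 = 0 and x1 = 0.
g5 = ¬g4 must be 0, so g4 = 1.
g4 = g3 ∨ g1 must be 1, so at least one of g3, g1 is 1.
Every assignment with g6 = 0 has x1 = 0; there are 13 such assignment(s).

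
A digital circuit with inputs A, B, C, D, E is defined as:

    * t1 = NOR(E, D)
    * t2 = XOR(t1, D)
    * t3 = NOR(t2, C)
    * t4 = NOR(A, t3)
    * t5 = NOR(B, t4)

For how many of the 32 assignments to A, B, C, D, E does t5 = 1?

9

t5 = NOR(B, t4) must be 1, so both B = 0 and t4 = 0.
t4 = NOR(A, t3) must be 0, so at least one of A, t3 is 1.
Enumerating the 32 input combinations, 9 give t5 = 1 and 23 give t5 = 0.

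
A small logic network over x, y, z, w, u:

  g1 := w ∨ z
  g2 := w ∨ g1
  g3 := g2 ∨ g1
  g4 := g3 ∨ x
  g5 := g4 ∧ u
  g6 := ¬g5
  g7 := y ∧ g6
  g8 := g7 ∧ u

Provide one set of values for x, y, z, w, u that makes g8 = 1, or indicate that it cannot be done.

g8 = g7 ∧ u must be 1, so both g7 = 1 and u = 1.
g7 = y ∧ g6 must be 1, so both y = 1 and g6 = 1.
g6 = ¬g5 must be 1, so g5 = 0.
Check with x=0, y=1, z=0, w=0, u=1:
g1 = w ∨ z = 0 ∨ 0 = 0
g2 = w ∨ g1 = 0 ∨ 0 = 0
g3 = g2 ∨ g1 = 0 ∨ 0 = 0
g4 = g3 ∨ x = 0 ∨ 0 = 0
g5 = g4 ∧ u = 0 ∧ 1 = 0
g6 = ¬g5 = ¬0 = 1
g7 = y ∧ g6 = 1 ∧ 1 = 1
g8 = g7 ∧ u = 1 ∧ 1 = 1
So g8 = 1 as required.

x=0, y=1, z=0, w=0, u=1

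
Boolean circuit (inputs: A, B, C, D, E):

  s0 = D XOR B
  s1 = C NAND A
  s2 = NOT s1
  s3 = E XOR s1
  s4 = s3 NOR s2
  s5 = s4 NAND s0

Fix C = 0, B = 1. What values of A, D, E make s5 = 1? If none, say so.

A=1, D=1, E=0

s5 = s4 NAND s0 must be 1, so at least one of s4, s0 is 0.
Check with C = 0, B = 1 and A=1, D=1, E=0:
s0 = D XOR B = 1 XOR 1 = 0
s1 = C NAND A = 0 NAND 1 = 1
s2 = NOT s1 = NOT 1 = 0
s3 = E XOR s1 = 0 XOR 1 = 1
s4 = s3 NOR s2 = 1 NOR 0 = 0
s5 = s4 NAND s0 = 0 NAND 0 = 1
So s5 = 1.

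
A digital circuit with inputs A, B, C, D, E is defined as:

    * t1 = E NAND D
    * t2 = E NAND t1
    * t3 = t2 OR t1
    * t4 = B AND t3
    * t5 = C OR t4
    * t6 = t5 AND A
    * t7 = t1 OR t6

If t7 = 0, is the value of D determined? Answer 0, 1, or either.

t7 = t1 OR t6 must be 0, so both t1 = 0 and t6 = 0.
Every assignment with t7 = 0 has D = 1; there are 5 such assignment(s).

1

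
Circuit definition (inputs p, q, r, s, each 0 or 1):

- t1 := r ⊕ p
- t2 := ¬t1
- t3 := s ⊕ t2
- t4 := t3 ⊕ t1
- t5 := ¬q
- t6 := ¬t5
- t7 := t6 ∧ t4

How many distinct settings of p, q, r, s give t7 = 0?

t7 = t6 ∧ t4 must be 0, so at least one of t6, t4 is 0.
Enumerating the 16 input combinations, 12 give t7 = 0 and 4 give t7 = 1.

12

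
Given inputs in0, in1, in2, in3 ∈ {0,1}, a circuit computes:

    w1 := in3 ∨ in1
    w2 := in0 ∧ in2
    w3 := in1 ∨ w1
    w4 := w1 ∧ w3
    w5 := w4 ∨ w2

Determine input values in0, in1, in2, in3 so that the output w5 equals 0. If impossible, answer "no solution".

w5 = w4 ∨ w2 must be 0, so both w4 = 0 and w2 = 0.
Check with in0=1, in1=0, in2=0, in3=0:
w1 = in3 ∨ in1 = 0 ∨ 0 = 0
w2 = in0 ∧ in2 = 1 ∧ 0 = 0
w3 = in1 ∨ w1 = 0 ∨ 0 = 0
w4 = w1 ∧ w3 = 0 ∧ 0 = 0
w5 = w4 ∨ w2 = 0 ∨ 0 = 0
So w5 = 0 as required.

in0=1, in1=0, in2=0, in3=0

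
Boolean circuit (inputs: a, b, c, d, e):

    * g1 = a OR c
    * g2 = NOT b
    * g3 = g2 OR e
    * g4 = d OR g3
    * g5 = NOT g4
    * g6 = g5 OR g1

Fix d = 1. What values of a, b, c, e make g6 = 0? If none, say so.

a=0 b=1 c=0 e=0

Check with d = 1 and a=0, b=1, c=0, e=0:
g1 = a OR c = 0 OR 0 = 0
g2 = NOT b = NOT 1 = 0
g3 = g2 OR e = 0 OR 0 = 0
g4 = d OR g3 = 1 OR 0 = 1
g5 = NOT g4 = NOT 1 = 0
g6 = g5 OR g1 = 0 OR 0 = 0
So g6 = 0.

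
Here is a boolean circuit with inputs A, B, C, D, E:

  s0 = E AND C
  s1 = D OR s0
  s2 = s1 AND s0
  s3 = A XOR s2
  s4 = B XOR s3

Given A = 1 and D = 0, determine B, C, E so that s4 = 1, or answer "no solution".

Check with A = 1 and D = 0 and B=0, C=1, E=0:
s0 = E AND C = 0 AND 1 = 0
s1 = D OR s0 = 0 OR 0 = 0
s2 = s1 AND s0 = 0 AND 0 = 0
s3 = A XOR s2 = 1 XOR 0 = 1
s4 = B XOR s3 = 0 XOR 1 = 1
So s4 = 1.

B=0, C=1, E=0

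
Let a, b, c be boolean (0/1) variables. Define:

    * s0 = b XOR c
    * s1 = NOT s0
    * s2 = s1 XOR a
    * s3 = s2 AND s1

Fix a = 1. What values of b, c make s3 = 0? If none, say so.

b=0 c=1

s3 = s2 AND s1 must be 0, so at least one of s2, s1 is 0.
Check with a = 1 and b=0, c=1:
s0 = b XOR c = 0 XOR 1 = 1
s1 = NOT s0 = NOT 1 = 0
s2 = s1 XOR a = 0 XOR 1 = 1
s3 = s2 AND s1 = 1 AND 0 = 0
So s3 = 0.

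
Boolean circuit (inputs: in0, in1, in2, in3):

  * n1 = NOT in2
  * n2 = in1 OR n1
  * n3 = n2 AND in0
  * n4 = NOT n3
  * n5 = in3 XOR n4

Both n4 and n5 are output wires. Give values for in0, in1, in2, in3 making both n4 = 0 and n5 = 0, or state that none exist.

in0=1, in1=0, in2=0, in3=0

Check with in0=1, in1=0, in2=0, in3=0:
n1 = NOT in2 = NOT 0 = 1
n2 = in1 OR n1 = 0 OR 1 = 1
n3 = n2 AND in0 = 1 AND 1 = 1
n4 = NOT n3 = NOT 1 = 0
n5 = in3 XOR n4 = 0 XOR 0 = 0
So n4 = 0 and n5 = 0.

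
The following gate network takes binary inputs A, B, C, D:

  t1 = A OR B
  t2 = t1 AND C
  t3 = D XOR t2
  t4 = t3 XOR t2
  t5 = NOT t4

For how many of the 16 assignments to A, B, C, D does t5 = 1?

8

t5 = NOT t4 must be 1, so t4 = 0.
Enumerating the 16 input combinations, 8 give t5 = 1 and 8 give t5 = 0.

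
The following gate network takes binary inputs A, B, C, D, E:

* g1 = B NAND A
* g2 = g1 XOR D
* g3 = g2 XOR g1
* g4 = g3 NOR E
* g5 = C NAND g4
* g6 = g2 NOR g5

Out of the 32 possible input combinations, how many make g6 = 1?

1

g6 = g2 NOR g5 must be 1, so both g2 = 0 and g5 = 0.
Satisfying assignments:
  A=1, B=1, C=1, D=0, E=0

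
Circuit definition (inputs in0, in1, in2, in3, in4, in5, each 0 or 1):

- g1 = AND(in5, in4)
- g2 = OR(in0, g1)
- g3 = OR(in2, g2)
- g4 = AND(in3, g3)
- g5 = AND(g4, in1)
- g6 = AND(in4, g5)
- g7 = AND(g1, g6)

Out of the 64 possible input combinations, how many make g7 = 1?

g7 = AND(g1, g6) must be 1, so both g1 = 1 and g6 = 1.
Satisfying assignments:
  in0=0, in1=1, in2=0, in3=1, in4=1, in5=1
  in0=0, in1=1, in2=1, in3=1, in4=1, in5=1
  in0=1, in1=1, in2=0, in3=1, in4=1, in5=1
  in0=1, in1=1, in2=1, in3=1, in4=1, in5=1

4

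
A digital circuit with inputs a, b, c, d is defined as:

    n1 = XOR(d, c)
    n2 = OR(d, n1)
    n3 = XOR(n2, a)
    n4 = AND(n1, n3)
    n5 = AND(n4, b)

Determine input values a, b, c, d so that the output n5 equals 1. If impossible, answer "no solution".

a=0, b=1, c=0, d=1

Check with a=0, b=1, c=0, d=1:
n1 = XOR(d, c) = XOR(1, 0) = 1
n2 = OR(d, n1) = OR(1, 1) = 1
n3 = XOR(n2, a) = XOR(1, 0) = 1
n4 = AND(n1, n3) = AND(1, 1) = 1
n5 = AND(n4, b) = AND(1, 1) = 1
So n5 = 1 as required.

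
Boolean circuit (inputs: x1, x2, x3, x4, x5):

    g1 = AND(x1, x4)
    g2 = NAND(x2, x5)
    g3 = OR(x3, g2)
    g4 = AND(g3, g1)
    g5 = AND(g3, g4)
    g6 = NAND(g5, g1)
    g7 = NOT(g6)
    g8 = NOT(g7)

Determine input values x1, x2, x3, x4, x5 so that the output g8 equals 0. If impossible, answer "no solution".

x1=1, x2=0, x3=1, x4=1, x5=1

g8 = NOT(g7) must be 0, so g7 = 1.
g7 = NOT(g6) must be 1, so g6 = 0.
Check with x1=1, x2=0, x3=1, x4=1, x5=1:
g1 = AND(x1, x4) = AND(1, 1) = 1
g2 = NAND(x2, x5) = NAND(0, 1) = 1
g3 = OR(x3, g2) = OR(1, 1) = 1
g4 = AND(g3, g1) = AND(1, 1) = 1
g5 = AND(g3, g4) = AND(1, 1) = 1
g6 = NAND(g5, g1) = NAND(1, 1) = 0
g7 = NOT(g6) = NOT 0 = 1
g8 = NOT(g7) = NOT 1 = 0
So g8 = 0 as required.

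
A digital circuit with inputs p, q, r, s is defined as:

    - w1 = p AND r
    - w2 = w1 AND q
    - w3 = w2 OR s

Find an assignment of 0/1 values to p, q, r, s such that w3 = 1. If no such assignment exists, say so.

Check with p=0 q=1 r=0 s=1:
w1 = p AND r = 0 AND 0 = 0
w2 = w1 AND q = 0 AND 1 = 0
w3 = w2 OR s = 0 OR 1 = 1
So w3 = 1 as required.

p=0 q=1 r=0 s=1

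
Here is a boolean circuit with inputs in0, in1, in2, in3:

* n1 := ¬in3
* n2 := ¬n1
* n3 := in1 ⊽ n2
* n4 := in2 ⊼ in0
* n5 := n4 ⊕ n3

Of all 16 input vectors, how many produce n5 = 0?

n5 = n4 ⊕ n3 must be 0, so n4 and n3 are equal.
Enumerating the 16 input combinations, 6 give n5 = 0 and 10 give n5 = 1.

6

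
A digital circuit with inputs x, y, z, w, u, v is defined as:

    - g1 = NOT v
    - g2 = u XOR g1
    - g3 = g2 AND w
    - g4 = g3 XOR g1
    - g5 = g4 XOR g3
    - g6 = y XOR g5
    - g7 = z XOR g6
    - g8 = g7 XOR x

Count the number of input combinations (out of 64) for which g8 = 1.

32

g8 = g7 XOR x must be 1, so g7 and x differ.
Enumerating the 64 input combinations, 32 give g8 = 1 and 32 give g8 = 0.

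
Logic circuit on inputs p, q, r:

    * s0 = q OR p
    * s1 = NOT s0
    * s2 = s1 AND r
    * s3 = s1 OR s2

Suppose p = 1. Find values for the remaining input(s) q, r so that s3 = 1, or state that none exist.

no solution exists

With p = 1 fixed, none of the 4 settings of q, r give s3 = 1.
For example, with q=1, r=0:
s0 = q OR p = 1 OR 1 = 1
s1 = NOT s0 = NOT 1 = 0
s2 = s1 AND r = 0 AND 0 = 0
s3 = s1 OR s2 = 0 OR 0 = 0
giving s3 = 0 ≠ 1.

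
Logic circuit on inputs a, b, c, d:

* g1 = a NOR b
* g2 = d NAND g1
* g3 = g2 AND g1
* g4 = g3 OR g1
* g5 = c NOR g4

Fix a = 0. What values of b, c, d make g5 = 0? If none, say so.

g5 = c NOR g4 must be 0, so at least one of c, g4 is 1.
Check with a = 0 and b=0, c=1, d=0:
g1 = a NOR b = 0 NOR 0 = 1
g2 = d NAND g1 = 0 NAND 1 = 1
g3 = g2 AND g1 = 1 AND 1 = 1
g4 = g3 OR g1 = 1 OR 1 = 1
g5 = c NOR g4 = 1 NOR 1 = 0
So g5 = 0.

b=0, c=1, d=0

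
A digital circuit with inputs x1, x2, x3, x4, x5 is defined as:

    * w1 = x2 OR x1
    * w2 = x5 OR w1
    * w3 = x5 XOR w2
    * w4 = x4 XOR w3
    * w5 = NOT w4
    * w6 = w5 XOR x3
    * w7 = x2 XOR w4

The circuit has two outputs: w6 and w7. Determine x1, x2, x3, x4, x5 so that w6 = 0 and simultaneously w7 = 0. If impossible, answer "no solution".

Check with x1=0, x2=0, x3=1, x4=0, x5=0:
w1 = x2 OR x1 = 0 OR 0 = 0
w2 = x5 OR w1 = 0 OR 0 = 0
w3 = x5 XOR w2 = 0 XOR 0 = 0
w4 = x4 XOR w3 = 0 XOR 0 = 0
w5 = NOT w4 = NOT 0 = 1
w6 = w5 XOR x3 = 1 XOR 1 = 0
w7 = x2 XOR w4 = 0 XOR 0 = 0
So w6 = 0 and w7 = 0.

x1=0, x2=0, x3=1, x4=0, x5=0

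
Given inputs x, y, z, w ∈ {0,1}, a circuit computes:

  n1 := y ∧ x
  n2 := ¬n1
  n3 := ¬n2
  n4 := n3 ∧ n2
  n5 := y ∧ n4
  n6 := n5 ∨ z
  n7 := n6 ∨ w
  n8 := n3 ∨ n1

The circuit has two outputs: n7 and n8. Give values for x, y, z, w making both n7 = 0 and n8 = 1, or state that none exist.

x=1, y=1, z=0, w=0

Check with x=1, y=1, z=0, w=0:
n1 = y ∧ x = 1 ∧ 1 = 1
n2 = ¬n1 = ¬1 = 0
n3 = ¬n2 = ¬0 = 1
n4 = n3 ∧ n2 = 1 ∧ 0 = 0
n5 = y ∧ n4 = 1 ∧ 0 = 0
n6 = n5 ∨ z = 0 ∨ 0 = 0
n7 = n6 ∨ w = 0 ∨ 0 = 0
n8 = n3 ∨ n1 = 1 ∨ 1 = 1
So n7 = 0 and n8 = 1.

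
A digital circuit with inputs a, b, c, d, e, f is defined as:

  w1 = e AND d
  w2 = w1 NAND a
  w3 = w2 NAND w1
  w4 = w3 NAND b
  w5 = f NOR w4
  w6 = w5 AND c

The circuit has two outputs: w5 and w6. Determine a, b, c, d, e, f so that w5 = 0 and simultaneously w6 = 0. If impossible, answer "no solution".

a=0 b=0 c=1 d=1 e=1 f=0

Check with a=0 b=0 c=1 d=1 e=1 f=0:
w1 = e AND d = 1 AND 1 = 1
w2 = w1 NAND a = 1 NAND 0 = 1
w3 = w2 NAND w1 = 1 NAND 1 = 0
w4 = w3 NAND b = 0 NAND 0 = 1
w5 = f NOR w4 = 0 NOR 1 = 0
w6 = w5 AND c = 0 AND 1 = 0
So w5 = 0 and w6 = 0.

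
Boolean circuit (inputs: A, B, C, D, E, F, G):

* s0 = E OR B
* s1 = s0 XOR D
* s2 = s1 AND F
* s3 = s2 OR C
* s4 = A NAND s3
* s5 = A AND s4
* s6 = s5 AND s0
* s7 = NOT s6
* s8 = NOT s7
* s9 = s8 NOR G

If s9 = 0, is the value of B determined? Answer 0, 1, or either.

either

Both values of B occur among assignments with s9 = 0:
  B=0: A=0, B=0, C=0, D=0, E=0, F=0, G=1
  B=1: A=0, B=1, C=0, D=0, E=0, F=0, G=1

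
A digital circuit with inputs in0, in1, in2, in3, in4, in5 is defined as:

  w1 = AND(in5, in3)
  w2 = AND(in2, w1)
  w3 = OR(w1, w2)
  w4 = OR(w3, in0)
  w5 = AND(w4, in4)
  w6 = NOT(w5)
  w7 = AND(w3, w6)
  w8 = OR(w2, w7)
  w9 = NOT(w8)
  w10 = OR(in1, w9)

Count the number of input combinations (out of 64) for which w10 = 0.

w10 = OR(in1, w9) must be 0, so both in1 = 0 and w9 = 0.
w9 = NOT(w8) must be 0, so w8 = 1.
w8 = OR(w2, w7) must be 1, so at least one of w2, w7 is 1.
Enumerating the 64 input combinations, 6 give w10 = 0 and 58 give w10 = 1.

6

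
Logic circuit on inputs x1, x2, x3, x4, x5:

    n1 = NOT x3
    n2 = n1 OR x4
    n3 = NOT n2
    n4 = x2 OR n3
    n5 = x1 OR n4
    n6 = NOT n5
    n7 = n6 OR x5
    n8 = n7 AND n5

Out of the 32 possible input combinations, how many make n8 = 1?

n8 = n7 AND n5 must be 1, so both n7 = 1 and n5 = 1.
n7 = n6 OR x5 must be 1, so at least one of n6, x5 is 1.
n5 = x1 OR n4 must be 1, so at least one of x1, n4 is 1.
Enumerating the 32 input combinations, 13 give n8 = 1 and 19 give n8 = 0.

13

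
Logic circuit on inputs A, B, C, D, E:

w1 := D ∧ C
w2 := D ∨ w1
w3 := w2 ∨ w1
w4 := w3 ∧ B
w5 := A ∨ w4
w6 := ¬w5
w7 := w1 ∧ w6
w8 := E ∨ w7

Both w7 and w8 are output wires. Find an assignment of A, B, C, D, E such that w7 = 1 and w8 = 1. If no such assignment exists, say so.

Check with A=0, B=0, C=1, D=1, E=1:
w1 = D ∧ C = 1 ∧ 1 = 1
w2 = D ∨ w1 = 1 ∨ 1 = 1
w3 = w2 ∨ w1 = 1 ∨ 1 = 1
w4 = w3 ∧ B = 1 ∧ 0 = 0
w5 = A ∨ w4 = 0 ∨ 0 = 0
w6 = ¬w5 = ¬0 = 1
w7 = w1 ∧ w6 = 1 ∧ 1 = 1
w8 = E ∨ w7 = 1 ∨ 1 = 1
So w7 = 1 and w8 = 1.

A=0, B=0, C=1, D=1, E=1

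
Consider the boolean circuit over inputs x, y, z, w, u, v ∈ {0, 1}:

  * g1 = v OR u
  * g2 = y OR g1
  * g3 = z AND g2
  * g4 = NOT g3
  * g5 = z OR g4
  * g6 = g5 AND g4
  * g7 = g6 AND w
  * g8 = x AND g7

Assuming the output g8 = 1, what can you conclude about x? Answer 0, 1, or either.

g8 = x AND g7 must be 1, so both x = 1 and g7 = 1.
Every assignment with g8 = 1 has x = 1; there are 9 such assignment(s).

1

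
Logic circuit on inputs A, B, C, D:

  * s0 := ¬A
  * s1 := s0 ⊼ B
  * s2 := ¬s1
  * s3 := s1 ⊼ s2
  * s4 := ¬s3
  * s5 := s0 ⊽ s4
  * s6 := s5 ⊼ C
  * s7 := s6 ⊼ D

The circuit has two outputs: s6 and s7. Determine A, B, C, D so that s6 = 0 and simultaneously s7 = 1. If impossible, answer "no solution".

A=1 B=0 C=1 D=0

Check with A=1 B=0 C=1 D=0:
s0 = ¬A = ¬1 = 0
s1 = s0 ⊼ B = 0 ⊼ 0 = 1
s2 = ¬s1 = ¬1 = 0
s3 = s1 ⊼ s2 = 1 ⊼ 0 = 1
s4 = ¬s3 = ¬1 = 0
s5 = s0 ⊽ s4 = 0 ⊽ 0 = 1
s6 = s5 ⊼ C = 1 ⊼ 1 = 0
s7 = s6 ⊼ D = 0 ⊼ 0 = 1
So s6 = 0 and s7 = 1.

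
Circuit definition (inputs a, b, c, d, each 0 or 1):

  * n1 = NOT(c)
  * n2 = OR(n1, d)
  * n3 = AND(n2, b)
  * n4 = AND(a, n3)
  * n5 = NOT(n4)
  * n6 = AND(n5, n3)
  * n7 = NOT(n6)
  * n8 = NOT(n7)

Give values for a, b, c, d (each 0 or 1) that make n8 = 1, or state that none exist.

a=0 b=1 c=0 d=0

n8 = NOT(n7) must be 1, so n7 = 0.
n7 = NOT(n6) must be 0, so n6 = 1.
Check with a=0 b=1 c=0 d=0:
n1 = NOT(c) = NOT 0 = 1
n2 = OR(n1, d) = OR(1, 0) = 1
n3 = AND(n2, b) = AND(1, 1) = 1
n4 = AND(a, n3) = AND(0, 1) = 0
n5 = NOT(n4) = NOT 0 = 1
n6 = AND(n5, n3) = AND(1, 1) = 1
n7 = NOT(n6) = NOT 1 = 0
n8 = NOT(n7) = NOT 0 = 1
So n8 = 1 as required.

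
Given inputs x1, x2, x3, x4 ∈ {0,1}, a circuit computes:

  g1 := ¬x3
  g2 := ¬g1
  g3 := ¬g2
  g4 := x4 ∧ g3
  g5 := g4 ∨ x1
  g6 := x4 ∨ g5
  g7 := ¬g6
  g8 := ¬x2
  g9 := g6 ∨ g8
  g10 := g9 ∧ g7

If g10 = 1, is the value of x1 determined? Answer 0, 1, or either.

0

g10 = g9 ∧ g7 must be 1, so both g9 = 1 and g7 = 1.
Every assignment with g10 = 1 has x1 = 0; there are 2 such assignment(s).
  x1=0, x2=0, x3=0, x4=0
  x1=0, x2=0, x3=1, x4=0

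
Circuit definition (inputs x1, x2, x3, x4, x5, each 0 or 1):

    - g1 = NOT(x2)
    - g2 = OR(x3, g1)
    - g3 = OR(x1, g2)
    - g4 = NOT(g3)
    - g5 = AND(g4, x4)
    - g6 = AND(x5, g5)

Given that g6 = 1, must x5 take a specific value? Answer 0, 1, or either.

1

g6 = AND(x5, g5) must be 1, so both x5 = 1 and g5 = 1.
g5 = AND(g4, x4) must be 1, so both g4 = 1 and x4 = 1.
Every assignment with g6 = 1 has x5 = 1; there are 1 such assignment(s).
  x1=0, x2=1, x3=0, x4=1, x5=1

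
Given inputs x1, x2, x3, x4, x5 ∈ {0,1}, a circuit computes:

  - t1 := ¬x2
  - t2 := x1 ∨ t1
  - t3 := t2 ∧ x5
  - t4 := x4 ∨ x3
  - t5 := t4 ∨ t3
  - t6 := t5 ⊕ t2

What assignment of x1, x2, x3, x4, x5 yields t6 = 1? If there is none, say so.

x1=0, x2=1, x3=1, x4=0, x5=0

t6 = t5 ⊕ t2 must be 1, so t5 and t2 differ.
Check with x1=0, x2=1, x3=1, x4=0, x5=0:
t1 = ¬x2 = ¬1 = 0
t2 = x1 ∨ t1 = 0 ∨ 0 = 0
t3 = t2 ∧ x5 = 0 ∧ 0 = 0
t4 = x4 ∨ x3 = 0 ∨ 1 = 1
t5 = t4 ∨ t3 = 1 ∨ 0 = 1
t6 = t5 ⊕ t2 = 1 ⊕ 0 = 1
So t6 = 1 as required.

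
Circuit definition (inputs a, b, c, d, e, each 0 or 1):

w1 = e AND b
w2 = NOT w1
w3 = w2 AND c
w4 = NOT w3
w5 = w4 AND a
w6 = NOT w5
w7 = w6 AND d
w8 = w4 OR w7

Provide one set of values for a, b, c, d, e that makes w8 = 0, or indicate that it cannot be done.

w8 = w4 OR w7 must be 0, so both w4 = 0 and w7 = 0.
w4 = NOT w3 must be 0, so w3 = 1.
w7 = w6 AND d must be 0, so at least one of w6, d is 0.
Check with a=0 b=0 c=1 d=0 e=1:
w1 = e AND b = 1 AND 0 = 0
w2 = NOT w1 = NOT 0 = 1
w3 = w2 AND c = 1 AND 1 = 1
w4 = NOT w3 = NOT 1 = 0
w5 = w4 AND a = 0 AND 0 = 0
w6 = NOT w5 = NOT 0 = 1
w7 = w6 AND d = 1 AND 0 = 0
w8 = w4 OR w7 = 0 OR 0 = 0
So w8 = 0 as required.

a=0 b=0 c=1 d=0 e=1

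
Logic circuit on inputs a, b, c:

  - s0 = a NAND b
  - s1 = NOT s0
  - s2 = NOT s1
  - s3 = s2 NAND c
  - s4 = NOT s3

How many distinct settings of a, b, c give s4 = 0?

s4 = NOT s3 must be 0, so s3 = 1.
s3 = s2 NAND c must be 1, so at least one of s2, c is 0.
Satisfying assignments:
  a=0, b=0, c=0
  a=0, b=1, c=0
  a=1, b=0, c=0
  a=1, b=1, c=0
  a=1, b=1, c=1

5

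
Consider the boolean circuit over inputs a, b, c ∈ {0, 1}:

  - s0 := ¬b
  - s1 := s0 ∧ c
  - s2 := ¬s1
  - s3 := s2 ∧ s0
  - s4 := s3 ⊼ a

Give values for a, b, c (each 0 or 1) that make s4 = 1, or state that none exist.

a=0, b=0, c=1

s4 = s3 ⊼ a must be 1, so at least one of s3, a is 0.
Check with a=0, b=0, c=1:
s0 = ¬b = ¬0 = 1
s1 = s0 ∧ c = 1 ∧ 1 = 1
s2 = ¬s1 = ¬1 = 0
s3 = s2 ∧ s0 = 0 ∧ 1 = 0
s4 = s3 ⊼ a = 0 ⊼ 0 = 1
So s4 = 1 as required.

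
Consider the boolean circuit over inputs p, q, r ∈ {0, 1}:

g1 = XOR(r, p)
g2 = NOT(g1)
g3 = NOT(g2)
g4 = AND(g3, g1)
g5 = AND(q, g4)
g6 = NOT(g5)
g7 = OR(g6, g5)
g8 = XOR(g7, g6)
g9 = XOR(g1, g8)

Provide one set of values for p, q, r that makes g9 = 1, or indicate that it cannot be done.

g9 = XOR(g1, g8) must be 1, so g1 and g8 differ.
Check with p=1, q=0, r=0:
g1 = XOR(r, p) = XOR(0, 1) = 1
g2 = NOT(g1) = NOT 1 = 0
g3 = NOT(g2) = NOT 0 = 1
g4 = AND(g3, g1) = AND(1, 1) = 1
g5 = AND(q, g4) = AND(0, 1) = 0
g6 = NOT(g5) = NOT 0 = 1
g7 = OR(g6, g5) = OR(1, 0) = 1
g8 = XOR(g7, g6) = XOR(1, 1) = 0
g9 = XOR(g1, g8) = XOR(1, 0) = 1
So g9 = 1 as required.

p=1, q=0, r=0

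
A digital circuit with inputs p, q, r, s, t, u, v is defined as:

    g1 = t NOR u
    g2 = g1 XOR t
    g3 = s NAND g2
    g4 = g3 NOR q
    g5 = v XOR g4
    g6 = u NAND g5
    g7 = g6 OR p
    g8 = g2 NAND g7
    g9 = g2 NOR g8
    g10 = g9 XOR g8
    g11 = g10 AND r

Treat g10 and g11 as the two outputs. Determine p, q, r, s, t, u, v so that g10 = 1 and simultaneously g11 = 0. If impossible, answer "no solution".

Check with p=0, q=0, r=0, s=0, t=0, u=1, v=0:
g1 = t NOR u = 0 NOR 1 = 0
g2 = g1 XOR t = 0 XOR 0 = 0
g3 = s NAND g2 = 0 NAND 0 = 1
g4 = g3 NOR q = 1 NOR 0 = 0
g5 = v XOR g4 = 0 XOR 0 = 0
g6 = u NAND g5 = 1 NAND 0 = 1
g7 = g6 OR p = 1 OR 0 = 1
g8 = g2 NAND g7 = 0 NAND 1 = 1
g9 = g2 NOR g8 = 0 NOR 1 = 0
g10 = g9 XOR g8 = 0 XOR 1 = 1
g11 = g10 AND r = 1 AND 0 = 0
So g10 = 1 and g11 = 0.

p=0, q=0, r=0, s=0, t=0, u=1, v=0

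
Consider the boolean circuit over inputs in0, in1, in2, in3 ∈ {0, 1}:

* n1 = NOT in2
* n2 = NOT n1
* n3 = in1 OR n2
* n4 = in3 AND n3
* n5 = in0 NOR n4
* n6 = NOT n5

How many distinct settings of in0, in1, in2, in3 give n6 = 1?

n6 = NOT n5 must be 1, so n5 = 0.
n5 = in0 NOR n4 must be 0, so at least one of in0, n4 is 1.
Enumerating the 16 input combinations, 11 give n6 = 1 and 5 give n6 = 0.

11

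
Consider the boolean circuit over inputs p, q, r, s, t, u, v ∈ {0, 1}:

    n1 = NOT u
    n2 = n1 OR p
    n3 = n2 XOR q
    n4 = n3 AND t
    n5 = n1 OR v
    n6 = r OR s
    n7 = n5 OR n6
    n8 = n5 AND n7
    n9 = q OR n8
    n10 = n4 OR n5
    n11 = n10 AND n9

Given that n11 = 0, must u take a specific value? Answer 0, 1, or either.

1

n11 = n10 AND n9 must be 0, so at least one of n10, n9 is 0.
Every assignment with n11 = 0 has u = 1; there are 28 such assignment(s).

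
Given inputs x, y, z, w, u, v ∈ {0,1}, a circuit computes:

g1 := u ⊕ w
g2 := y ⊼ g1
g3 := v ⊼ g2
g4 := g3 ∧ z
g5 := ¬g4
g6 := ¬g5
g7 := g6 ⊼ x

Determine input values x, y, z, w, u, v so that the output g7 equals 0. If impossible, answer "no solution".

g7 = g6 ⊼ x must be 0, so both g6 = 1 and x = 1.
g6 = ¬g5 must be 1, so g5 = 0.
g5 = ¬g4 must be 0, so g4 = 1.
Check with x=1, y=1, z=1, w=1, u=0, v=1:
g1 = u ⊕ w = 0 ⊕ 1 = 1
g2 = y ⊼ g1 = 1 ⊼ 1 = 0
g3 = v ⊼ g2 = 1 ⊼ 0 = 1
g4 = g3 ∧ z = 1 ∧ 1 = 1
g5 = ¬g4 = ¬1 = 0
g6 = ¬g5 = ¬0 = 1
g7 = g6 ⊼ x = 1 ⊼ 1 = 0
So g7 = 0 as required.

x=1, y=1, z=1, w=1, u=0, v=1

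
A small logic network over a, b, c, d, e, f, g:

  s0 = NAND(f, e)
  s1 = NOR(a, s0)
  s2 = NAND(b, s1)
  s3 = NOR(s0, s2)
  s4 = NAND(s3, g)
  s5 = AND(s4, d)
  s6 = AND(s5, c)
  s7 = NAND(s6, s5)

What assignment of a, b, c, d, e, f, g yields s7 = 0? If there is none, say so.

a=0, b=0, c=1, d=1, e=0, f=0, g=0

Check with a=0, b=0, c=1, d=1, e=0, f=0, g=0:
s0 = NAND(f, e) = NAND(0, 0) = 1
s1 = NOR(a, s0) = NOR(0, 1) = 0
s2 = NAND(b, s1) = NAND(0, 0) = 1
s3 = NOR(s0, s2) = NOR(1, 1) = 0
s4 = NAND(s3, g) = NAND(0, 0) = 1
s5 = AND(s4, d) = AND(1, 1) = 1
s6 = AND(s5, c) = AND(1, 1) = 1
s7 = NAND(s6, s5) = NAND(1, 1) = 0
So s7 = 0 as required.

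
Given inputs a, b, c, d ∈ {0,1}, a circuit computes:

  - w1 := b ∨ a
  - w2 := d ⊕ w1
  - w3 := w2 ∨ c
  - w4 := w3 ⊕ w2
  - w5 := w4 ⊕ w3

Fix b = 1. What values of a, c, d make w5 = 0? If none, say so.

Check with b = 1 and a=0, c=1, d=1:
w1 = b ∨ a = 1 ∨ 0 = 1
w2 = d ⊕ w1 = 1 ⊕ 1 = 0
w3 = w2 ∨ c = 0 ∨ 1 = 1
w4 = w3 ⊕ w2 = 1 ⊕ 0 = 1
w5 = w4 ⊕ w3 = 1 ⊕ 1 = 0
So w5 = 0.

a=0 c=1 d=1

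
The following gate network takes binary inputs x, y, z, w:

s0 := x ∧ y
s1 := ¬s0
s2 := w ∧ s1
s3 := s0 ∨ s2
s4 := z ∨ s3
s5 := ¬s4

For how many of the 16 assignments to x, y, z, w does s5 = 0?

13

s5 = ¬s4 must be 0, so s4 = 1.
s4 = z ∨ s3 must be 1, so at least one of z, s3 is 1.
Enumerating the 16 input combinations, 13 give s5 = 0 and 3 give s5 = 1.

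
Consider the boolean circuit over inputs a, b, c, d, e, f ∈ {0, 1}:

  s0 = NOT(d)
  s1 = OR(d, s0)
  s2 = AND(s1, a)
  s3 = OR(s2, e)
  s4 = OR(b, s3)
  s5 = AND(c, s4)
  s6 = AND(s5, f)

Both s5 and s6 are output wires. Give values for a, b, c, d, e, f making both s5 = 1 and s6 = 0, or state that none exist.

a=1 b=0 c=1 d=0 e=1 f=0

Check with a=1 b=0 c=1 d=0 e=1 f=0:
s0 = NOT(d) = NOT 0 = 1
s1 = OR(d, s0) = OR(0, 1) = 1
s2 = AND(s1, a) = AND(1, 1) = 1
s3 = OR(s2, e) = OR(1, 1) = 1
s4 = OR(b, s3) = OR(0, 1) = 1
s5 = AND(c, s4) = AND(1, 1) = 1
s6 = AND(s5, f) = AND(1, 0) = 0
So s5 = 1 and s6 = 0.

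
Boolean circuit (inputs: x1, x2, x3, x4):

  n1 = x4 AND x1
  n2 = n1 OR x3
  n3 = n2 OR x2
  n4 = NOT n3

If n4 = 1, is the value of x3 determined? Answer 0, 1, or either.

0

n4 = NOT n3 must be 1, so n3 = 0.
n3 = n2 OR x2 must be 0, so both n2 = 0 and x2 = 0.
n2 = n1 OR x3 must be 0, so both n1 = 0 and x3 = 0.
Every assignment with n4 = 1 has x3 = 0; there are 3 such assignment(s).
  x1=0, x2=0, x3=0, x4=0
  x1=0, x2=0, x3=0, x4=1
  x1=1, x2=0, x3=0, x4=0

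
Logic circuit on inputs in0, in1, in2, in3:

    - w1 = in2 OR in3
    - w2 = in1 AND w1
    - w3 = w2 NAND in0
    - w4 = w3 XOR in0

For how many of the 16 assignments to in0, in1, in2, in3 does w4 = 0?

w4 = w3 XOR in0 must be 0, so w3 and in0 are equal.
Satisfying assignments:
  in0=1, in1=0, in2=0, in3=0
  in0=1, in1=0, in2=0, in3=1
  in0=1, in1=0, in2=1, in3=0
  in0=1, in1=0, in2=1, in3=1
  in0=1, in1=1, in2=0, in3=0

5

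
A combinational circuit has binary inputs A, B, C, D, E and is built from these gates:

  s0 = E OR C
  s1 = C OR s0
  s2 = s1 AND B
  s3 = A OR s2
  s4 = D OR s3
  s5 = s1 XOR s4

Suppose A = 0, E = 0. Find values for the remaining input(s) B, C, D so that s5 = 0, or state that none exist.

B=0 C=1 D=1

Check with A = 0, E = 0 and B=0, C=1, D=1:
s0 = E OR C = 0 OR 1 = 1
s1 = C OR s0 = 1 OR 1 = 1
s2 = s1 AND B = 1 AND 0 = 0
s3 = A OR s2 = 0 OR 0 = 0
s4 = D OR s3 = 1 OR 0 = 1
s5 = s1 XOR s4 = 1 XOR 1 = 0
So s5 = 0.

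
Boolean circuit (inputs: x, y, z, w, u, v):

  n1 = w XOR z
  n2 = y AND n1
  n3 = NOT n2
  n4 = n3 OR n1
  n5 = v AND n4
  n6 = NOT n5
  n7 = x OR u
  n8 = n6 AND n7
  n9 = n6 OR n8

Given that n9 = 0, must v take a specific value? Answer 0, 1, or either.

1

n9 = n6 OR n8 must be 0, so both n6 = 0 and n8 = 0.
n6 = NOT n5 must be 0, so n5 = 1.
Every assignment with n9 = 0 has v = 1; there are 32 such assignment(s).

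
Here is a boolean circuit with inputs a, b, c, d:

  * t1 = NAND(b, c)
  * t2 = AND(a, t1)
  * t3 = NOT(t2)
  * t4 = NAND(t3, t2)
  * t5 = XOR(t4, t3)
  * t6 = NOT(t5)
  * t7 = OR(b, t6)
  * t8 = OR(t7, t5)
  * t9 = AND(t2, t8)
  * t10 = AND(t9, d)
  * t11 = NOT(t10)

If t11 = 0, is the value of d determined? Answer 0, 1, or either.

1

t11 = NOT(t10) must be 0, so t10 = 1.
t10 = AND(t9, d) must be 1, so both t9 = 1 and d = 1.
t9 = AND(t2, t8) must be 1, so both t2 = 1 and t8 = 1.
Every assignment with t11 = 0 has d = 1; there are 3 such assignment(s).
  a=1, b=0, c=0, d=1
  a=1, b=0, c=1, d=1
  a=1, b=1, c=0, d=1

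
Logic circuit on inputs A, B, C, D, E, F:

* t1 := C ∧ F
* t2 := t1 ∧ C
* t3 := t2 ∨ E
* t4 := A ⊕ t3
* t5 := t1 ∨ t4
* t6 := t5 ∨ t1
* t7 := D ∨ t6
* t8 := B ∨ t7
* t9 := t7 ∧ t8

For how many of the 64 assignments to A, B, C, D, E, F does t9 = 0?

t9 = t7 ∧ t8 must be 0, so at least one of t7, t8 is 0.
Enumerating the 64 input combinations, 12 give t9 = 0 and 52 give t9 = 1.

12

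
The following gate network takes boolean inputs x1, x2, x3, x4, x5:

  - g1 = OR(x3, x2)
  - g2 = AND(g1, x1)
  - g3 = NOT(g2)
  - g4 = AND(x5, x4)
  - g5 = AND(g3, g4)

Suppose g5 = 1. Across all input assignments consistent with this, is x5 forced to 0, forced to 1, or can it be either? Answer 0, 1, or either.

1

g5 = AND(g3, g4) must be 1, so both g3 = 1 and g4 = 1.
g3 = NOT(g2) must be 1, so g2 = 0.
Every assignment with g5 = 1 has x5 = 1; there are 5 such assignment(s).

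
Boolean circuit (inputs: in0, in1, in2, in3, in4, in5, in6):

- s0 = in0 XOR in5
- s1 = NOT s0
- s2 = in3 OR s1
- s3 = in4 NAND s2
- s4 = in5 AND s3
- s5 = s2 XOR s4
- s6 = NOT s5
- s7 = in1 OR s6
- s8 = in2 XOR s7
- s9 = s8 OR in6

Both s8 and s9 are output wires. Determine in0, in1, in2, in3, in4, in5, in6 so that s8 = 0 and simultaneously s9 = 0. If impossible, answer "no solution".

Check with in0=1 in1=1 in2=1 in3=0 in4=1 in5=1 in6=0:
s0 = in0 XOR in5 = 1 XOR 1 = 0
s1 = NOT s0 = NOT 0 = 1
s2 = in3 OR s1 = 0 OR 1 = 1
s3 = in4 NAND s2 = 1 NAND 1 = 0
s4 = in5 AND s3 = 1 AND 0 = 0
s5 = s2 XOR s4 = 1 XOR 0 = 1
s6 = NOT s5 = NOT 1 = 0
s7 = in1 OR s6 = 1 OR 0 = 1
s8 = in2 XOR s7 = 1 XOR 1 = 0
s9 = s8 OR in6 = 0 OR 0 = 0
So s8 = 0 and s9 = 0.

in0=1 in1=1 in2=1 in3=0 in4=1 in5=1 in6=0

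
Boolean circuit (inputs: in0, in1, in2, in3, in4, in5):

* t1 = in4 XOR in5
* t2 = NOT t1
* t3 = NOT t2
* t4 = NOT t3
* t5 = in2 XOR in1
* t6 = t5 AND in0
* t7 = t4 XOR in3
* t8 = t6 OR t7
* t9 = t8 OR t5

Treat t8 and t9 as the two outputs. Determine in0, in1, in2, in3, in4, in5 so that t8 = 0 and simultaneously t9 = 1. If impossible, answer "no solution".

Check with in0=0, in1=1, in2=0, in3=1, in4=0, in5=0:
t1 = in4 XOR in5 = 0 XOR 0 = 0
t2 = NOT t1 = NOT 0 = 1
t3 = NOT t2 = NOT 1 = 0
t4 = NOT t3 = NOT 0 = 1
t5 = in2 XOR in1 = 0 XOR 1 = 1
t6 = t5 AND in0 = 1 AND 0 = 0
t7 = t4 XOR in3 = 1 XOR 1 = 0
t8 = t6 OR t7 = 0 OR 0 = 0
t9 = t8 OR t5 = 0 OR 1 = 1
So t8 = 0 and t9 = 1.

in0=0, in1=1, in2=0, in3=1, in4=0, in5=0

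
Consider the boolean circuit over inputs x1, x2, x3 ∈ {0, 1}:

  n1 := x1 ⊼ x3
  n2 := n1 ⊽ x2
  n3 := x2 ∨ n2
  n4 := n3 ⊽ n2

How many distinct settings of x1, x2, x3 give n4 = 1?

n4 = n3 ⊽ n2 must be 1, so both n3 = 0 and n2 = 0.
n3 = x2 ∨ n2 must be 0, so both x2 = 0 and n2 = 0.
n2 = n1 ⊽ x2 must be 0, so at least one of n1, x2 is 1.
Satisfying assignments:
  x1=0, x2=0, x3=0
  x1=0, x2=0, x3=1
  x1=1, x2=0, x3=0

3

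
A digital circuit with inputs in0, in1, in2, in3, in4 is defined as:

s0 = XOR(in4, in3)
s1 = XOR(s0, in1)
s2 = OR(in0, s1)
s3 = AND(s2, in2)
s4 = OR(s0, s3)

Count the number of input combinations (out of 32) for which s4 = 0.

10

s4 = OR(s0, s3) must be 0, so both s0 = 0 and s3 = 0.
s0 = XOR(in4, in3) must be 0, so in4 and in3 are equal.
Enumerating the 32 input combinations, 10 give s4 = 0 and 22 give s4 = 1.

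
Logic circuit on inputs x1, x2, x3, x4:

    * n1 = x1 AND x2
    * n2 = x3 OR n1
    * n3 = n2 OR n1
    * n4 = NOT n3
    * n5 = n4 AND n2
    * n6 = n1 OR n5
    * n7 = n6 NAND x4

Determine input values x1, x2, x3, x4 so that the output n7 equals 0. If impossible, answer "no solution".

x1=1 x2=1 x3=0 x4=1

n7 = n6 NAND x4 must be 0, so both n6 = 1 and x4 = 1.
Check with x1=1 x2=1 x3=0 x4=1:
n1 = x1 AND x2 = 1 AND 1 = 1
n2 = x3 OR n1 = 0 OR 1 = 1
n3 = n2 OR n1 = 1 OR 1 = 1
n4 = NOT n3 = NOT 1 = 0
n5 = n4 AND n2 = 0 AND 1 = 0
n6 = n1 OR n5 = 1 OR 0 = 1
n7 = n6 NAND x4 = 1 NAND 1 = 0
So n7 = 0 as required.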